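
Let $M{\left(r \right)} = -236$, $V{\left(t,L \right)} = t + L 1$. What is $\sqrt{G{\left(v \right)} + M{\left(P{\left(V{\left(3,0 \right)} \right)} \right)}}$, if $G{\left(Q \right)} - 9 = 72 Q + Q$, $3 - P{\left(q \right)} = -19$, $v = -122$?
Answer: $i \sqrt{9133} \approx 95.567 i$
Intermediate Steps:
$V{\left(t,L \right)} = L + t$ ($V{\left(t,L \right)} = t + L = L + t$)
$P{\left(q \right)} = 22$ ($P{\left(q \right)} = 3 - -19 = 3 + 19 = 22$)
$G{\left(Q \right)} = 9 + 73 Q$ ($G{\left(Q \right)} = 9 + \left(72 Q + Q\right) = 9 + 73 Q$)
$\sqrt{G{\left(v \right)} + M{\left(P{\left(V{\left(3,0 \right)} \right)} \right)}} = \sqrt{\left(9 + 73 \left(-122\right)\right) - 236} = \sqrt{\left(9 - 8906\right) - 236} = \sqrt{-8897 - 236} = \sqrt{-9133} = i \sqrt{9133}$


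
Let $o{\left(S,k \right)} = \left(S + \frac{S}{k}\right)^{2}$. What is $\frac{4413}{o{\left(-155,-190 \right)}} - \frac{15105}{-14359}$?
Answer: $\frac{203341177351}{164304681093} \approx 1.2376$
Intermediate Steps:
$\frac{4413}{o{\left(-155,-190 \right)}} - \frac{15105}{-14359} = \frac{4413}{\left(-155\right)^{2} \cdot \frac{1}{36100} \left(1 - 190\right)^{2}} - \frac{15105}{-14359} = \frac{4413}{24025 \cdot \frac{1}{36100} \left(-189\right)^{2}} - - \frac{15105}{14359} = \frac{4413}{24025 \cdot \frac{1}{36100} \cdot 35721} + \frac{15105}{14359} = \frac{4413}{\frac{34327881}{1444}} + \frac{15105}{14359} = 4413 \cdot \frac{1444}{34327881} + \frac{15105}{14359} = \frac{2124124}{11442627} + \frac{15105}{14359} = \frac{203341177351}{164304681093}$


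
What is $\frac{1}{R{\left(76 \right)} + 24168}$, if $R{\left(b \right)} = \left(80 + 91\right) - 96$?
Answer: $\frac{1}{24243} \approx 4.1249 \cdot 10^{-5}$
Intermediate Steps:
$R{\left(b \right)} = 75$ ($R{\left(b \right)} = 171 - 96 = 75$)
$\frac{1}{R{\left(76 \right)} + 24168} = \frac{1}{75 + 24168} = \frac{1}{24243}$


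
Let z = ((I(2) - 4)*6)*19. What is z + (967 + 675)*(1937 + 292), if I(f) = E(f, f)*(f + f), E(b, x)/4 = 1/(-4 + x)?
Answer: 3658650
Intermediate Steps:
E(b, x) = 4/(-4 + x)
I(f) = 8*f/(-4 + f) (I(f) = (4/(-4 + f))*(f + f) = (4/(-4 + f))*(2*f) = 8*f/(-4 + f))
z = -1368 (z = ((8*2/(-4 + 2) - 4)*6)*19 = ((8*2/(-2) - 4)*6)*19 = ((8*2*(-1/2) - 4)*6)*19 = ((-8 - 4)*6)*19 = -12*6*19 = -72*19 = -1368)
z + (967 + 675)*(1937 + 292) = -1368 + (967 + 675)*(1937 + 292) = -1368 + 1642*2229 = -1368 + 3660018 = 3658650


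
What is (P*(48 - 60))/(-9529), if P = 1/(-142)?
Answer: -6/676559 ≈ -8.8684e-6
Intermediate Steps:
P = -1/142 ≈ -0.0070423
(P*(48 - 60))/(-9529) = -(48 - 60)/142/(-9529) = -1/142*(-12)*(-1/9529) = (6/71)*(-1/9529) = -6/676559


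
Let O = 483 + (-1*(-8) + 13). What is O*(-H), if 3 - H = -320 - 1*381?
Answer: -354816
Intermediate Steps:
H = 704 (H = 3 - (-320 - 1*381) = 3 - (-320 - 381) = 3 - 1*(-701) = 3 + 701 = 704)
O = 504 (O = 483 + (8 + 13) = 483 + 21 = 504)
O*(-H) = 504*(-1*704) = 504*(-704) = -354816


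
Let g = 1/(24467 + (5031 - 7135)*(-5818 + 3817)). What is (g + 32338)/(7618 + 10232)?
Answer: 45645852333/25195697450 ≈ 1.8117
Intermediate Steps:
g = 1/4234571 (g = 1/(24467 - 2104*(-2001)) = 1/(24467 + 4210104) = 1/4234571 ≈ 2.3615e-7)
(g + 32338)/(7618 + 10232) = (1/4234571 + 32338)/(7618 + 10232) = (136937556999/4234571)/17850 = (136937556999/4234571)*(1/17850) = 45645852333/25195697450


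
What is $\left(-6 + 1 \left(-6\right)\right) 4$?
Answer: $-48$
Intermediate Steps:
$\left(-6 + 1 \left(-6\right)\right) 4 = \left(-6 - 6\right) 4 = \left(-12\right) 4 = -48$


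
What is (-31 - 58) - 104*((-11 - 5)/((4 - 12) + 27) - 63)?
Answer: 124461/19 ≈ 6550.6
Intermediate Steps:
(-31 - 58) - 104*((-11 - 5)/((4 - 12) + 27) - 63) = -89 - 104*(-16/(-8 + 27) - 63) = -89 - 104*(-16/19 - 63) = -89 - 104*(-1213/19) = -89 + 126152/19 = 124461/19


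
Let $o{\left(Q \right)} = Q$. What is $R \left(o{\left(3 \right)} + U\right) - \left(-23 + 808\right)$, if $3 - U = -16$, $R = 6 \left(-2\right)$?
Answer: $-1049$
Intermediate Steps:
$R = -12$
$U = 19$ ($U = 3 - -16 = 3 + 16 = 19$)
$R \left(o{\left(3 \right)} + U\right) - \left(-23 + 808\right) = - 12 \left(3 + 19\right) - \left(-23 + 808\right) = \left(-12\right) 22 - 785 = -264 - 785 = -1049$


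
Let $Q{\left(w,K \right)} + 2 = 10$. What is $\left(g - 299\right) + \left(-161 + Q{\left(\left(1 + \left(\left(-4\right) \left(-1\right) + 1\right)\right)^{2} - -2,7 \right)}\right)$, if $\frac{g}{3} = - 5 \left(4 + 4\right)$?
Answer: $-572$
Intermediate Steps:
$Q{\left(w,K \right)} = 8$ ($Q{\left(w,K \right)} = -2 + 10 = 8$)
$g = -120$ ($g = 3 \left(- 5 \left(4 + 4\right)\right) = 3 \left(\left(-5\right) 8\right) = 3 \left(-40\right) = -120$)
$\left(g - 299\right) + \left(-161 + Q{\left(\left(1 + \left(\left(-4\right) \left(-1\right) + 1\right)\right)^{2} - -2,7 \right)}\right) = \left(-120 - 299\right) + \left(-161 + 8\right) = -419 - 153 = -572$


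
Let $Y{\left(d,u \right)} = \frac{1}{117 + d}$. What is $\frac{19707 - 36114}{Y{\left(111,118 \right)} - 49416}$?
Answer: $\frac{3740796}{11266847} \approx 0.33202$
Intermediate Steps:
$\frac{19707 - 36114}{Y{\left(111,118 \right)} - 49416} = \frac{19707 - 36114}{\frac{1}{117 + 111} - 49416} = - \frac{16407}{\frac{1}{228} - 49416} = - \frac{16407}{- \frac{11266847}{228}} = \left(-16407\right) \left(- \frac{228}{11266847}\right) = \frac{3740796}{11266847}$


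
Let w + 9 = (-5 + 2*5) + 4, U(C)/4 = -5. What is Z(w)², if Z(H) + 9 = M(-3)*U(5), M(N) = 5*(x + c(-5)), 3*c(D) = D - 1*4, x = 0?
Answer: 84681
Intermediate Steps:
c(D) = -4/3 + D/3 (c(D) = (D - 1*4)/3 = (D - 4)/3 = (-4 + D)/3 = -4/3 + D/3)
U(C) = -20 (U(C) = 4*(-5) = -20)
M(N) = -15 (M(N) = 5*(0 + (-4/3 + (⅓)*(-5))) = 5*(0 + (-4/3 - 5/3)) = 5*(0 - 3) = 5*(-3) = -15)
w = 0 (w = -9 + ((-5 + 2*5) + 4) = -9 + ((-5 + 10) + 4) = -9 + (5 + 4) = -9 + 9 = 0)
Z(H) = 291 (Z(H) = -9 - 15*(-20) = -9 + 300 = 291)
Z(w)² = 291² = 84681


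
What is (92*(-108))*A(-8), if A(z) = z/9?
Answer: 8832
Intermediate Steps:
A(z) = z/9 (A(z) = z*(1/9) = z/9)
(92*(-108))*A(-8) = (92*(-108))*((1/9)*(-8)) = -9936*(-8/9) = 8832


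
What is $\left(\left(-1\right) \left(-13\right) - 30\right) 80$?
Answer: $-1360$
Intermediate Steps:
$\left(\left(-1\right) \left(-13\right) - 30\right) 80 = \left(13 - 30\right) 80 = \left(-17\right) 80 = -1360$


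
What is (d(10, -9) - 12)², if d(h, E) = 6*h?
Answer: 2304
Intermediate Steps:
(d(10, -9) - 12)² = (6*10 - 12)² = (60 - 12)² = 48² = 2304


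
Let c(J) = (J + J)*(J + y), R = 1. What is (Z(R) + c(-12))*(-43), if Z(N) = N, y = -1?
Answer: -13459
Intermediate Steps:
c(J) = 2*J*(-1 + J) (c(J) = (J + J)*(J - 1) = (2*J)*(-1 + J) = 2*J*(-1 + J))
(Z(R) + c(-12))*(-43) = (1 + 2*(-12)*(-1 - 12))*(-43) = (1 + 2*(-12)*(-13))*(-43) = (1 + 312)*(-43) = 313*(-43) = -13459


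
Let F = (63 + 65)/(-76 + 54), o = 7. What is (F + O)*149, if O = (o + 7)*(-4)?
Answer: -101320/11 ≈ -9210.9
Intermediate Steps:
F = -64/11 (F = 128/(-22) = 128*(-1/22) = -64/11 ≈ -5.8182)
O = -56 (O = (7 + 7)*(-4) = 14*(-4) = -56)
(F + O)*149 = (-64/11 - 56)*149 = -680/11*149 = -101320/11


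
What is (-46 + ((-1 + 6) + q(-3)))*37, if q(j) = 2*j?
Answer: -1739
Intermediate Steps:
(-46 + ((-1 + 6) + q(-3)))*37 = (-46 + ((-1 + 6) + 2*(-3)))*37 = (-46 + (5 - 6))*37 = (-46 - 1)*37 = -47*37 = -1739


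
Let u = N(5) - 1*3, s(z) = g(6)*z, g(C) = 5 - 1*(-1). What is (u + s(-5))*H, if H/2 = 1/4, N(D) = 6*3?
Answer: -15/2 ≈ -7.5000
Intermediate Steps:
g(C) = 6 (g(C) = 5 + 1 = 6)
N(D) = 18
s(z) = 6*z
u = 15 (u = 18 - 1*3 = 18 - 3 = 15)
H = ½ (H = 2/4 = 2*(¼) = ½ ≈ 0.50000)
(u + s(-5))*H = (15 + 6*(-5))*(½) = (15 - 30)*(½) = -15*½ = -15/2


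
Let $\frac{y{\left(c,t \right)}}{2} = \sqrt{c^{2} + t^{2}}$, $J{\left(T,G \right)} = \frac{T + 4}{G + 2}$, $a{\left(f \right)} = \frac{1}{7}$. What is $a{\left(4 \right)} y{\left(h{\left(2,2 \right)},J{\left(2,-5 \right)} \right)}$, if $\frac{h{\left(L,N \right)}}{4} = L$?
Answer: $\frac{4 \sqrt{17}}{7} \approx 2.3561$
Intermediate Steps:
$h{\left(L,N \right)} = 4 L$
$a{\left(f \right)} = \frac{1}{7}$
$J{\left(T,G \right)} = \frac{4 + T}{2 + G}$
$y{\left(c,t \right)} = 2 \sqrt{c^{2} + t^{2}}$
$a{\left(4 \right)} y{\left(h{\left(2,2 \right)},J{\left(2,-5 \right)} \right)} = \frac{2 \sqrt{\left(4 \cdot 2\right)^{2} + \left(\frac{4 + 2}{2 - 5}\right)^{2}}}{7} = \frac{2 \sqrt{8^{2} + \left(\frac{1}{-3} \cdot 6\right)^{2}}}{7} = \frac{2 \sqrt{64 + \left(\left(- \frac{1}{3}\right) 6\right)^{2}}}{7} = \frac{2 \sqrt{64 + \left(-2\right)^{2}}}{7} = \frac{2 \sqrt{64 + 4}}{7} = \frac{2 \sqrt{68}}{7} = \frac{2 \cdot 2 \sqrt{17}}{7} = \frac{4 \sqrt{17}}{7}$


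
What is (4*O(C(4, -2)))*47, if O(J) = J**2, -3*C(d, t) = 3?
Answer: 188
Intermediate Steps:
C(d, t) = -1 (C(d, t) = -1/3*3 = -1)
(4*O(C(4, -2)))*47 = (4*(-1)**2)*47 = (4*1)*47 = 4*47 = 188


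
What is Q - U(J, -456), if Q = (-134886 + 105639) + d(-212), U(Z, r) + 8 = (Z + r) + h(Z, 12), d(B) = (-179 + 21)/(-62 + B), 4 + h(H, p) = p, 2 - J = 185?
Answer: -3919217/137 ≈ -28607.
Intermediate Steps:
J = -183 (J = 2 - 1*185 = 2 - 185 = -183)
h(H, p) = -4 + p
d(B) = -158/(-62 + B)
U(Z, r) = Z + r (U(Z, r) = -8 + ((Z + r) + (-4 + 12)) = -8 + ((Z + r) + 8) = -8 + (8 + Z + r) = Z + r)
Q = -4006760/137 (Q = (-134886 + 105639) - 158/(-62 - 212) = -29247 - 158/(-274) = -29247 - 158*(-1/274) = -29247 + 79/137 = -4006760/137 ≈ -29246.)
Q - U(J, -456) = -4006760/137 - (-183 - 456) = -4006760/137 - 1*(-639) = -4006760/137 + 639 = -3919217/137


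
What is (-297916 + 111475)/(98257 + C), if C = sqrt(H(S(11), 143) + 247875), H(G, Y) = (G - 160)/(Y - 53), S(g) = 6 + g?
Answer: -1648722000330/868877115803 + 559323*sqrt(223086070)/868877115803 ≈ -1.8879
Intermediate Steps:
H(G, Y) = (-160 + G)/(-53 + Y)
C = sqrt(223086070)/30 (C = sqrt((-160 + (6 + 11))/(-53 + 143) + 247875) = sqrt((-160 + 17)/90 + 247875) = sqrt((1/90)*(-143) + 247875) = sqrt(-143/90 + 247875) = sqrt(22308607/90) = sqrt(223086070)/30 ≈ 497.87)
(-297916 + 111475)/(98257 + C) = (-297916 + 111475)/(98257 + sqrt(223086070)/30) = -186441/(98257 + sqrt(223086070)/30)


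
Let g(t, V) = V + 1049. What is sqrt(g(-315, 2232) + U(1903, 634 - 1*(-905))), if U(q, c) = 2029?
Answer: 3*sqrt(590) ≈ 72.870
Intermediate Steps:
g(t, V) = 1049 + V
sqrt(g(-315, 2232) + U(1903, 634 - 1*(-905))) = sqrt((1049 + 2232) + 2029) = sqrt(3281 + 2029) = sqrt(5310) = 3*sqrt(590)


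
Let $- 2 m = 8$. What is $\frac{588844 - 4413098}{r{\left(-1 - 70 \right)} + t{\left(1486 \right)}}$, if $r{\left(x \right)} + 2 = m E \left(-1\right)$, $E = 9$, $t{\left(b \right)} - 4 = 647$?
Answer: $- \frac{3824254}{685} \approx -5582.9$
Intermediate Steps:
$t{\left(b \right)} = 651$ ($t{\left(b \right)} = 4 + 647 = 651$)
$m = -4$ ($m = \left(- \frac{1}{2}\right) 8 = -4$)
$r{\left(x \right)} = 34$ ($r{\left(x \right)} = -2 + \left(-4\right) 9 \left(-1\right) = -2 - -36 = -2 + 36 = 34$)
$\frac{588844 - 4413098}{r{\left(-1 - 70 \right)} + t{\left(1486 \right)}} = \frac{588844 - 4413098}{34 + 651} = - \frac{3824254}{685}$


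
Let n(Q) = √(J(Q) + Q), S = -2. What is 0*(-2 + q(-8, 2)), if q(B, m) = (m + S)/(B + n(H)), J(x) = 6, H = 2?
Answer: 0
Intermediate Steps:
n(Q) = √(6 + Q)
q(B, m) = (-2 + m)/(B + 2*√2) (q(B, m) = (m - 2)/(B + √(6 + 2)) = (-2 + m)/(B + √8) = (-2 + m)/(B + 2*√2))
0*(-2 + q(-8, 2)) = 0*(-2 + (-2 + 2)/(-8 + 2*√2)) = 0*(-2 + 0/(-8 + 2*√2)) = 0*(-2 + 0) = 0*(-2) = 0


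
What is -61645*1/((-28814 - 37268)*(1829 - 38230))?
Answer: -61645/2405450882 ≈ -2.5627e-5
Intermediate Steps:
-61645*1/((-28814 - 37268)*(1829 - 38230)) = -61645/((-66082*(-36401))) = -61645/2405450882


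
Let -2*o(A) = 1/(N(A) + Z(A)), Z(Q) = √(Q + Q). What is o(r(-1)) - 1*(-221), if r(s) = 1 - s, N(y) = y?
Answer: 1767/8 ≈ 220.88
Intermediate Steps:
Z(Q) = √2*√Q (Z(Q) = √(2*Q) = √2*√Q)
o(A) = -1/(2*(A + √2*√A))
o(r(-1)) - 1*(-221) = -1/(2*(1 - 1*(-1)) + 2*√2*√(1 - 1*(-1))) - 1*(-221) = -1/(2*(1 + 1) + 2*√2*√(1 + 1)) + 221 = -1/(2*2 + 2*√2*√2) + 221 = -1/(4 + 4) + 221 = -1/8 + 221 = -1*⅛ + 221 = -⅛ + 221 = 1767/8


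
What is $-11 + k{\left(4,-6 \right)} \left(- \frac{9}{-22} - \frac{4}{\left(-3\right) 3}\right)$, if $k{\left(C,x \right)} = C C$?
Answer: $\frac{263}{99} \approx 2.6566$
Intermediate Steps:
$k{\left(C,x \right)} = C^{2}$
$-11 + k{\left(4,-6 \right)} \left(- \frac{9}{-22} - \frac{4}{\left(-3\right) 3}\right) = -11 + 4^{2} \left(- \frac{9}{-22} - \frac{4}{\left(-3\right) 3}\right) = -11 + 16 \left(\left(-9\right) \left(- \frac{1}{22}\right) - \frac{4}{-9}\right) = -11 + 16 \left(\frac{9}{22} - - \frac{4}{9}\right) = -11 + 16 \left(\frac{9}{22} + \frac{4}{9}\right) = -11 + 16 \cdot \frac{169}{198} = -11 + \frac{1352}{99} = \frac{263}{99}$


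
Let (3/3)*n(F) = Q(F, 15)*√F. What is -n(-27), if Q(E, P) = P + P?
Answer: -90*I*√3 ≈ -155.88*I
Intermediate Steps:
Q(E, P) = 2*P
n(F) = 30*√F (n(F) = (2*15)*√F = 30*√F)
-n(-27) = -30*√(-27) = -30*3*I*√3 = -90*I*√3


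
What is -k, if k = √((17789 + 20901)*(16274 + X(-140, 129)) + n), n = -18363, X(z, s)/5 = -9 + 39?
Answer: -√635426197 ≈ -25208.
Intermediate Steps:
X(z, s) = 150 (X(z, s) = 5*(-9 + 39) = 5*30 = 150)
k = √635426197 (k = √((17789 + 20901)*(16274 + 150) - 18363) = √(38690*16424 - 18363) = √(635444560 - 18363) = √635426197 ≈ 25208.)
-k = -√635426197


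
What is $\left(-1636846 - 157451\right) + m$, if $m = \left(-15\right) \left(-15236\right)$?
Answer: $-1565757$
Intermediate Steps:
$m = 228540$
$\left(-1636846 - 157451\right) + m = \left(-1636846 - 157451\right) + 228540 = -1794297 + 228540 = -1565757$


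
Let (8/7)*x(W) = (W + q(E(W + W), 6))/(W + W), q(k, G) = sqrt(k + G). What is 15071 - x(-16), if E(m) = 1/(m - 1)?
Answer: 241129/16 + 7*sqrt(6501)/8448 ≈ 15071.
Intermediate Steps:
E(m) = 1/(-1 + m)
q(k, G) = sqrt(G + k)
x(W) = 7*(W + sqrt(6 + 1/(-1 + 2*W)))/(16*W) (x(W) = 7*((W + sqrt(6 + 1/(-1 + (W + W))))/(W + W))/8 = 7*((W + sqrt(6 + 1/(-1 + 2*W)))/((2*W)))/8 = 7*((W + sqrt(6 + 1/(-1 + 2*W)))*(1/(2*W)))/8 = 7*((W + sqrt(6 + 1/(-1 + 2*W)))/(2*W))/8 = 7*(W + sqrt(6 + 1/(-1 + 2*W)))/(16*W))
15071 - x(-16) = 15071 - 7*(-16 + sqrt((-5 + 12*(-16))/(-1 + 2*(-16))))/(16*(-16)) = 15071 - 7*(-1)*(-16 + sqrt((-5 - 192)/(-1 - 32)))/(16*16) = 15071 - 7*(-1)*(-16 + sqrt(-197/(-33)))/(16*16) = 15071 - 7*(-1)*(-16 + sqrt(-1/33*(-197)))/(16*16) = 15071 - 7*(-1)*(-16 + sqrt(197/33))/(16*16) = 15071 - 7*(-1)*(-16 + sqrt(6501)/33)/(16*16) = 15071 - (7/16 - 7*sqrt(6501)/8448) = 15071 + (-7/16 + 7*sqrt(6501)/8448) = 241129/16 + 7*sqrt(6501)/8448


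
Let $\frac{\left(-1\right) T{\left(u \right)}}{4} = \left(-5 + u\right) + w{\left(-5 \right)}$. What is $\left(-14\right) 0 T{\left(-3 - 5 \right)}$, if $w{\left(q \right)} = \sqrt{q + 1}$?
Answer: $0$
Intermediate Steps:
$w{\left(q \right)} = \sqrt{1 + q}$
$T{\left(u \right)} = 20 - 8 i - 4 u$ ($T{\left(u \right)} = - 4 \left(\left(-5 + u\right) + \sqrt{1 - 5}\right) = - 4 \left(\left(-5 + u\right) + \sqrt{-4}\right) = - 4 \left(\left(-5 + u\right) + 2 i\right) = - 4 \left(-5 + u + 2 i\right) = 20 - 8 i - 4 u$)
$\left(-14\right) 0 T{\left(-3 - 5 \right)} = \left(-14\right) 0 \left(20 - 8 i - 4 \left(-3 - 5\right)\right) = 0 \left(20 - 8 i - -32\right) = 0 \left(20 - 8 i + 32\right) = 0 \left(52 - 8 i\right) = 0$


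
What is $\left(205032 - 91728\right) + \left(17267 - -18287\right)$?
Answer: $148858$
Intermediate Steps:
$\left(205032 - 91728\right) + \left(17267 - -18287\right) = \left(205032 - 91728\right) + \left(17267 + 18287\right) = 113304 + 35554 = 148858$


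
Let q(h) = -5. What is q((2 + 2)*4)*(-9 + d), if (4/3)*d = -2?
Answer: 105/2 ≈ 52.500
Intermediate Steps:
d = -3/2 (d = (¾)*(-2) = -3/2 ≈ -1.5000)
q((2 + 2)*4)*(-9 + d) = -5*(-9 - 3/2) = -5*(-21/2) = 105/2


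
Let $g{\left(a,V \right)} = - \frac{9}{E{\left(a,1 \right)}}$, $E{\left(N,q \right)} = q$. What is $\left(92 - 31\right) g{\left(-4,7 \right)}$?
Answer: $-549$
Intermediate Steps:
$g{\left(a,V \right)} = -9$ ($g{\left(a,V \right)} = - \frac{9}{1} = \left(-9\right) 1 = -9$)
$\left(92 - 31\right) g{\left(-4,7 \right)} = \left(92 - 31\right) \left(-9\right) = 61 \left(-9\right) = -549$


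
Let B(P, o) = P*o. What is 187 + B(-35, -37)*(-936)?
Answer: -1211933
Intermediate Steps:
187 + B(-35, -37)*(-936) = 187 - 35*(-37)*(-936) = 187 + 1295*(-936) = 187 - 1212120 = -1211933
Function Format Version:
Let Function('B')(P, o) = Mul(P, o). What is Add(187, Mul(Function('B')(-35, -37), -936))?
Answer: -1211933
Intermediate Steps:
Add(187, Mul(Function('B')(-35, -37), -936)) = Add(187, Mul(Mul(-35, -37), -936)) = Add(187, Mul(1295, -936)) = Add(187, -1212120) = -1211933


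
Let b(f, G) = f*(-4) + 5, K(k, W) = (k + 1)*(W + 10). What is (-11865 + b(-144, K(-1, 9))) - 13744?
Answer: -25028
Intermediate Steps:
K(k, W) = (1 + k)*(10 + W)
b(f, G) = 5 - 4*f (b(f, G) = -4*f + 5 = 5 - 4*f)
(-11865 + b(-144, K(-1, 9))) - 13744 = (-11865 + (5 - 4*(-144))) - 13744 = (-11865 + (5 + 576)) - 13744 = (-11865 + 581) - 13744 = -11284 - 13744 = -25028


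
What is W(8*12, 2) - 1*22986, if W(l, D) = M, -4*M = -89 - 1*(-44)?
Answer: -91899/4 ≈ -22975.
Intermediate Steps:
M = 45/4 (M = -(-89 - 1*(-44))/4 = -(-89 + 44)/4 = -¼*(-45) = 45/4 ≈ 11.250)
W(l, D) = 45/4
W(8*12, 2) - 1*22986 = 45/4 - 1*22986 = 45/4 - 22986 = -91899/4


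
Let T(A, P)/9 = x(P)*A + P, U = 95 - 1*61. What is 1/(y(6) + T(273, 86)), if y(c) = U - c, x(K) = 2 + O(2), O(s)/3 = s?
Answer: 1/20458 ≈ 4.8881e-5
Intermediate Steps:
U = 34 (U = 95 - 61 = 34)
O(s) = 3*s
x(K) = 8 (x(K) = 2 + 3*2 = 2 + 6 = 8)
y(c) = 34 - c
T(A, P) = 9*P + 72*A (T(A, P) = 9*(8*A + P) = 9*(P + 8*A) = 9*P + 72*A)
1/(y(6) + T(273, 86)) = 1/((34 - 1*6) + (9*86 + 72*273)) = 1/((34 - 6) + (774 + 19656)) = 1/(28 + 20430) = 1/20458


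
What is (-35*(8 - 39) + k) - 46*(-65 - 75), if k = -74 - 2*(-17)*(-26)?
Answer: 6567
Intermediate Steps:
k = -958 (k = -74 + 34*(-26) = -74 - 884 = -958)
(-35*(8 - 39) + k) - 46*(-65 - 75) = (-35*(8 - 39) - 958) - 46*(-65 - 75) = (-35*(-31) - 958) - 46*(-140) = (1085 - 958) + 6440 = 127 + 6440 = 6567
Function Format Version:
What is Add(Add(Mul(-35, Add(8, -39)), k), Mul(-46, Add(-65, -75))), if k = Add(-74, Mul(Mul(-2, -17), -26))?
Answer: 6567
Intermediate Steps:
k = -958 (k = Add(-74, Mul(34, -26)) = Add(-74, -884) = -958)
Add(Add(Mul(-35, Add(8, -39)), k), Mul(-46, Add(-65, -75))) = Add(Add(Mul(-35, Add(8, -39)), -958), Mul(-46, Add(-65, -75))) = Add(Add(Mul(-35, -31), -958), Mul(-46, -140)) = Add(Add(1085, -958), 6440) = Add(127, 6440) = 6567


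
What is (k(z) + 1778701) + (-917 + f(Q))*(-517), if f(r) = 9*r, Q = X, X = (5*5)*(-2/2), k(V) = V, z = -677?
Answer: 2368438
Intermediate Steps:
X = -25 (X = 25*(-2*½) = 25*(-1) = -25)
Q = -25
(k(z) + 1778701) + (-917 + f(Q))*(-517) = (-677 + 1778701) + (-917 + 9*(-25))*(-517) = 1778024 + (-917 - 225)*(-517) = 1778024 - 1142*(-517) = 1778024 + 590414 = 2368438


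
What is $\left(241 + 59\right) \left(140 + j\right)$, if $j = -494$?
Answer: $-106200$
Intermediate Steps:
$\left(241 + 59\right) \left(140 + j\right) = \left(241 + 59\right) \left(140 - 494\right) = 300 \left(-354\right) = -106200$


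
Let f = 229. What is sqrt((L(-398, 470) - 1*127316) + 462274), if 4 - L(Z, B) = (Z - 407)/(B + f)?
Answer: sqrt(163663330857)/699 ≈ 578.76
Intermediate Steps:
L(Z, B) = 4 - (-407 + Z)/(229 + B) (L(Z, B) = 4 - (Z - 407)/(B + 229) = 4 - (-407 + Z)/(229 + B))
sqrt((L(-398, 470) - 1*127316) + 462274) = sqrt(((1323 - 1*(-398) + 4*470)/(229 + 470) - 1*127316) + 462274) = sqrt(((1323 + 398 + 1880)/699 - 127316) + 462274) = sqrt(((1/699)*3601 - 127316) + 462274) = sqrt((3601/699 - 127316) + 462274) = sqrt(-88990283/699 + 462274) = sqrt(234139243/699) = sqrt(163663330857)/699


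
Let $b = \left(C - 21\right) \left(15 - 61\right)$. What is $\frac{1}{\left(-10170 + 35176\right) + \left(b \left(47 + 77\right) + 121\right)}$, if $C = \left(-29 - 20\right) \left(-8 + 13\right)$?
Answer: $\frac{1}{1542391} \approx 6.4834 \cdot 10^{-7}$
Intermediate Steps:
$C = -245$ ($C = \left(-49\right) 5 = -245$)
$b = 12236$ ($b = \left(-245 - 21\right) \left(15 - 61\right) = \left(-266\right) \left(-46\right) = 12236$)
$\frac{1}{\left(-10170 + 35176\right) + \left(b \left(47 + 77\right) + 121\right)} = \frac{1}{\left(-10170 + 35176\right) + \left(12236 \left(47 + 77\right) + 121\right)} = \frac{1}{25006 + \left(12236 \cdot 124 + 121\right)} = \frac{1}{25006 + \left(1517264 + 121\right)} = \frac{1}{25006 + 1517385} = \frac{1}{1542391}$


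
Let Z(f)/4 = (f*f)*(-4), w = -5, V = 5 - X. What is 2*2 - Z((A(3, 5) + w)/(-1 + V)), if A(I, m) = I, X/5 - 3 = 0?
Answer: 548/121 ≈ 4.5289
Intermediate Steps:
X = 15 (X = 15 + 5*0 = 15 + 0 = 15)
V = -10 (V = 5 - 1*15 = 5 - 15 = -10)
Z(f) = -16*f**2 (Z(f) = 4*((f*f)*(-4)) = 4*(f**2*(-4)) = 4*(-4*f**2) = -16*f**2)
2*2 - Z((A(3, 5) + w)/(-1 + V)) = 2*2 - (-16)*((3 - 5)/(-1 - 10))**2 = 4 - (-16)*(-2/(-11))**2 = 4 - (-16)*(-2*(-1/11))**2 = 4 - (-16)*(2/11)**2 = 4 - (-16)*4/121 = 4 - 1*(-64/121) = 4 + 64/121 = 548/121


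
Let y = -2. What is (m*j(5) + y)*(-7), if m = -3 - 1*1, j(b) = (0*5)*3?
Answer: 14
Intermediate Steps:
j(b) = 0 (j(b) = 0*3 = 0)
m = -4 (m = -3 - 1 = -4)
(m*j(5) + y)*(-7) = (-4*0 - 2)*(-7) = (0 - 2)*(-7) = -2*(-7) = 14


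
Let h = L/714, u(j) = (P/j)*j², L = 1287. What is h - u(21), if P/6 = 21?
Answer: -629319/238 ≈ -2644.2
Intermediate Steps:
P = 126 (P = 6*21 = 126)
u(j) = 126*j (u(j) = (126/j)*j² = 126*j)
h = 429/238 (h = 1287/714 = 1287*(1/714) = 429/238 ≈ 1.8025)
h - u(21) = 429/238 - 126*21 = 429/238 - 1*2646 = 429/238 - 2646 = -629319/238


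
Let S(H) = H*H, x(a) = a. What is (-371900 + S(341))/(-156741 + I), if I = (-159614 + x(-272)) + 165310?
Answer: 255619/151317 ≈ 1.6893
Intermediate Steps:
S(H) = H**2
I = 5424 (I = (-159614 - 272) + 165310 = -159886 + 165310 = 5424)
(-371900 + S(341))/(-156741 + I) = (-371900 + 341**2)/(-156741 + 5424) = (-371900 + 116281)/(-151317) = -255619*(-1/151317) = 255619/151317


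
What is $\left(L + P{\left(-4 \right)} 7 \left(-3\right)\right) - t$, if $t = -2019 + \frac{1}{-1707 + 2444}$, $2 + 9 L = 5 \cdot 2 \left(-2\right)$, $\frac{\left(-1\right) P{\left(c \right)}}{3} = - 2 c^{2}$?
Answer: $\frac{3676}{6633} \approx 0.5542$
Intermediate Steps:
$P{\left(c \right)} = 6 c^{2}$ ($P{\left(c \right)} = - 3 \left(- 2 c^{2}\right) = 6 c^{2}$)
$L = - \frac{22}{9}$ ($L = - \frac{2}{9} + \frac{5 \cdot 2 \left(-2\right)}{9} = - \frac{2}{9} + \frac{10 \left(-2\right)}{9} = - \frac{2}{9} + \frac{1}{9} \left(-20\right) = - \frac{2}{9} - \frac{20}{9} = - \frac{22}{9} \approx -2.4444$)
$t = - \frac{1488002}{737}$ ($t = -2019 + \frac{1}{737} = - \frac{1488002}{737} \approx -2019.0$)
$\left(L + P{\left(-4 \right)} 7 \left(-3\right)\right) - t = \left(- \frac{22}{9} + 6 \left(-4\right)^{2} \cdot 7 \left(-3\right)\right) - - \frac{1488002}{737} = \left(- \frac{22}{9} + 6 \cdot 16 \left(-21\right)\right) + \frac{1488002}{737} = \left(- \frac{22}{9} + 96 \left(-21\right)\right) + \frac{1488002}{737} = \left(- \frac{22}{9} - 2016\right) + \frac{1488002}{737} = - \frac{18166}{9} + \frac{1488002}{737} = \frac{3676}{6633}$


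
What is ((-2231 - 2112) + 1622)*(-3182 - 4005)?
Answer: 19555827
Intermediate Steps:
((-2231 - 2112) + 1622)*(-3182 - 4005) = (-4343 + 1622)*(-7187) = -2721*(-7187) = 19555827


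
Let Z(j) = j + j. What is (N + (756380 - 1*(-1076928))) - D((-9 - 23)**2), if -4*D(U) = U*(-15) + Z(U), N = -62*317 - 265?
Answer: 1810061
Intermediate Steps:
Z(j) = 2*j
N = -19919 (N = -19654 - 265 = -19919)
D(U) = 13*U/4 (D(U) = -(U*(-15) + 2*U)/4 = -(-15*U + 2*U)/4 = -(-13)*U/4 = 13*U/4)
(N + (756380 - 1*(-1076928))) - D((-9 - 23)**2) = (-19919 + (756380 - 1*(-1076928))) - 13*(-9 - 23)**2/4 = (-19919 + (756380 + 1076928)) - 13*(-32)**2/4 = (-19919 + 1833308) - 13*1024/4 = 1813389 - 1*3328 = 1813389 - 3328 = 1810061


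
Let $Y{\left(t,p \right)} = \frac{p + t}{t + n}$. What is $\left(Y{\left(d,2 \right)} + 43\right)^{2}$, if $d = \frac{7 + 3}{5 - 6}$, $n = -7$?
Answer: $\frac{546121}{289} \approx 1889.7$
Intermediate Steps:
$d = -10$ ($d = \frac{10}{-1} = 10 \left(-1\right) = -10$)
$Y{\left(t,p \right)} = \frac{p + t}{-7 + t}$ ($Y{\left(t,p \right)} = \frac{p + t}{t - 7} = \frac{p + t}{-7 + t}$)
$\left(Y{\left(d,2 \right)} + 43\right)^{2} = \left(\frac{2 - 10}{-7 - 10} + 43\right)^{2} = \left(\frac{1}{-17} \left(-8\right) + 43\right)^{2} = \left(\left(- \frac{1}{17}\right) \left(-8\right) + 43\right)^{2} = \left(\frac{8}{17} + 43\right)^{2} = \left(\frac{739}{17}\right)^{2} = \frac{546121}{289}$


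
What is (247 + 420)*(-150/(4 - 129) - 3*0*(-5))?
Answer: 4002/5 ≈ 800.40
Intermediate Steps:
(247 + 420)*(-150/(4 - 129) - 3*0*(-5)) = 667*(-150/(-125) + 0*(-5)) = 667*(-150*(-1/125) + 0) = 667*(6/5 + 0) = 667*(6/5) = 4002/5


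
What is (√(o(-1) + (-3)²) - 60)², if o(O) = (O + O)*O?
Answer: (60 - √11)² ≈ 3213.0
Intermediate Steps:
o(O) = 2*O² (o(O) = (2*O)*O = 2*O²)
(√(o(-1) + (-3)²) - 60)² = (√(2*(-1)² + (-3)²) - 60)² = (√(2*1 + 9) - 60)² = (√(2 + 9) - 60)² = (√11 - 60)² = (-60 + √11)²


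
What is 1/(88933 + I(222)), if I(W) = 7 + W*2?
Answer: 1/89384 ≈ 1.1188e-5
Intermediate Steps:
I(W) = 7 + 2*W
1/(88933 + I(222)) = 1/(88933 + (7 + 2*222)) = 1/(88933 + (7 + 444)) = 1/(88933 + 451) = 1/89384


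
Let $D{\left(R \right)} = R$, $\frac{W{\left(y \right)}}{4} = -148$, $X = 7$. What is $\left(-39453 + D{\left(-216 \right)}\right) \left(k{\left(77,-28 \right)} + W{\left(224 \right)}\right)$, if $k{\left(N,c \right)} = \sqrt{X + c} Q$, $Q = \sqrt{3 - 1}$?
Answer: $23484048 - 39669 i \sqrt{42} \approx 2.3484 \cdot 10^{7} - 2.5708 \cdot 10^{5} i$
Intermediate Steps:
$W{\left(y \right)} = -592$ ($W{\left(y \right)} = 4 \left(-148\right) = -592$)
$Q = \sqrt{2} \approx 1.4142$
$k{\left(N,c \right)} = \sqrt{2} \sqrt{7 + c}$ ($k{\left(N,c \right)} = \sqrt{7 + c} \sqrt{2} = \sqrt{2} \sqrt{7 + c}$)
$\left(-39453 + D{\left(-216 \right)}\right) \left(k{\left(77,-28 \right)} + W{\left(224 \right)}\right) = \left(-39453 - 216\right) \left(\sqrt{14 + 2 \left(-28\right)} - 592\right) = - 39669 \left(\sqrt{14 - 56} - 592\right) = - 39669 \left(\sqrt{-42} - 592\right) = - 39669 \left(i \sqrt{42} - 592\right) = - 39669 \left(-592 + i \sqrt{42}\right) = 23484048 - 39669 i \sqrt{42}$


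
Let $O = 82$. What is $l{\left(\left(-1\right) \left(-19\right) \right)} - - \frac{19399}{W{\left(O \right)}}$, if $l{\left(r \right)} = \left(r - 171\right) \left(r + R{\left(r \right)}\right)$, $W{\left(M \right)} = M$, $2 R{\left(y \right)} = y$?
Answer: $- \frac{335825}{82} \approx -4095.4$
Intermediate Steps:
$R{\left(y \right)} = \frac{y}{2}$
$l{\left(r \right)} = \frac{3 r \left(-171 + r\right)}{2}$ ($l{\left(r \right)} = \left(r - 171\right) \left(r + \frac{r}{2}\right) = \left(-171 + r\right) \frac{3 r}{2} = \frac{3 r \left(-171 + r\right)}{2}$)
$l{\left(\left(-1\right) \left(-19\right) \right)} - - \frac{19399}{W{\left(O \right)}} = \frac{3 \left(\left(-1\right) \left(-19\right)\right) \left(-171 - -19\right)}{2} - - \frac{19399}{82} = \frac{3}{2} \cdot 19 \left(-171 + 19\right) - \left(-19399\right) \frac{1}{82} = \frac{3}{2} \cdot 19 \left(-152\right) - - \frac{19399}{82} = -4332 + \frac{19399}{82} = - \frac{335825}{82}$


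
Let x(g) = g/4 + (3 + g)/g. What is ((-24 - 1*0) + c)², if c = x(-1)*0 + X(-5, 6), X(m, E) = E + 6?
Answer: 144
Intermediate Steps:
X(m, E) = 6 + E
x(g) = g/4 + (3 + g)/g (x(g) = g*(¼) + (3 + g)/g = g/4 + (3 + g)/g)
c = 12 (c = (1 + 3/(-1) + (¼)*(-1))*0 + (6 + 6) = (1 + 3*(-1) - ¼)*0 + 12 = (1 - 3 - ¼)*0 + 12 = -9/4*0 + 12 = 0 + 12 = 12)
((-24 - 1*0) + c)² = ((-24 - 1*0) + 12)² = ((-24 + 0) + 12)² = (-24 + 12)² = (-12)² = 144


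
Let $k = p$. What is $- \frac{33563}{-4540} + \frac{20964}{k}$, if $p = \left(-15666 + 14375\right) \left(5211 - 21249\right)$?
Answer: $\frac{115836506369}{15666827220} \approx 7.3937$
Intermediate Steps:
$p = 20705058$ ($p = \left(-1291\right) \left(-16038\right) = 20705058$)
$k = 20705058$
$- \frac{33563}{-4540} + \frac{20964}{k} = - \frac{33563}{-4540} + \frac{20964}{20705058} = \left(-33563\right) \left(- \frac{1}{4540}\right) + 20964 \cdot \frac{1}{20705058} = \frac{33563}{4540} + \frac{3494}{3450843} = \frac{115836506369}{15666827220}$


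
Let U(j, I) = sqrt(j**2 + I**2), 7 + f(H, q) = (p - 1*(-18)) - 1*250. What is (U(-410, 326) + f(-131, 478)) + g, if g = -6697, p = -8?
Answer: -6944 + 2*sqrt(68594) ≈ -6420.2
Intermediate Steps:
f(H, q) = -247 (f(H, q) = -7 + ((-8 - 1*(-18)) - 1*250) = -7 + ((-8 + 18) - 250) = -7 + (10 - 250) = -7 - 240 = -247)
U(j, I) = sqrt(I**2 + j**2)
(U(-410, 326) + f(-131, 478)) + g = (sqrt(326**2 + (-410)**2) - 247) - 6697 = (sqrt(106276 + 168100) - 247) - 6697 = (sqrt(274376) - 247) - 6697 = (2*sqrt(68594) - 247) - 6697 = (-247 + 2*sqrt(68594)) - 6697 = -6944 + 2*sqrt(68594)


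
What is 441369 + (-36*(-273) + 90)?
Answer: 451287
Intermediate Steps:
441369 + (-36*(-273) + 90) = 441369 + (9828 + 90) = 441369 + 9918 = 451287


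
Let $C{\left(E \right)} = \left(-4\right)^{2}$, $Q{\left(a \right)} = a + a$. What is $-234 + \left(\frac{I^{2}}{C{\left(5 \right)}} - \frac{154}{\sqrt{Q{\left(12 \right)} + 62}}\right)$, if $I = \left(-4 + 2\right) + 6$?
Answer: $-233 - \frac{77 \sqrt{86}}{43} \approx -249.61$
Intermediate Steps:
$Q{\left(a \right)} = 2 a$
$C{\left(E \right)} = 16$
$I = 4$ ($I = -2 + 6 = 4$)
$-234 + \left(\frac{I^{2}}{C{\left(5 \right)}} - \frac{154}{\sqrt{Q{\left(12 \right)} + 62}}\right) = -234 + \left(\frac{4^{2}}{16} - \frac{154}{\sqrt{2 \cdot 12 + 62}}\right) = -234 + \left(16 \cdot \frac{1}{16} - \frac{154}{\sqrt{24 + 62}}\right) = -234 + \left(1 - \frac{154}{\sqrt{86}}\right) = -234 + \left(1 - 154 \frac{\sqrt{86}}{86}\right) = -234 + \left(1 - \frac{77 \sqrt{86}}{43}\right) = -233 - \frac{77 \sqrt{86}}{43}$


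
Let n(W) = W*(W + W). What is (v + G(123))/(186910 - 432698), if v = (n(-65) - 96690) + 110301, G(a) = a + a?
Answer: -22307/245788 ≈ -0.090757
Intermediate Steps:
G(a) = 2*a
n(W) = 2*W**2 (n(W) = W*(2*W) = 2*W**2)
v = 22061 (v = (2*(-65)**2 - 96690) + 110301 = (2*4225 - 96690) + 110301 = (8450 - 96690) + 110301 = -88240 + 110301 = 22061)
(v + G(123))/(186910 - 432698) = (22061 + 2*123)/(186910 - 432698) = (22061 + 246)/(-245788) = 22307*(-1/245788) = -22307/245788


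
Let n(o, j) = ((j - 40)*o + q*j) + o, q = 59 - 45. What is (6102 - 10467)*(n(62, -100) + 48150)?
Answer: -166446180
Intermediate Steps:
q = 14
n(o, j) = o + 14*j + o*(-40 + j) (n(o, j) = ((j - 40)*o + 14*j) + o = ((-40 + j)*o + 14*j) + o = (o*(-40 + j) + 14*j) + o = (14*j + o*(-40 + j)) + o = o + 14*j + o*(-40 + j))
(6102 - 10467)*(n(62, -100) + 48150) = (6102 - 10467)*((-39*62 + 14*(-100) - 100*62) + 48150) = -4365*((-2418 - 1400 - 6200) + 48150) = -4365*(-10018 + 48150) = -4365*38132 = -166446180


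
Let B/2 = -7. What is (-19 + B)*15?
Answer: -495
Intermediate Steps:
B = -14 (B = 2*(-7) = -14)
(-19 + B)*15 = (-19 - 14)*15 = -33*15 = -495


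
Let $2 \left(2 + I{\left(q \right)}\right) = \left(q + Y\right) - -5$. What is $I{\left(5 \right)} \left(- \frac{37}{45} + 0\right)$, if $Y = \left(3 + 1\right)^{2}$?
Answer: $- \frac{407}{45} \approx -9.0444$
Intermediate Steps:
$Y = 16$ ($Y = 4^{2} = 16$)
$I{\left(q \right)} = \frac{17}{2} + \frac{q}{2}$ ($I{\left(q \right)} = -2 + \frac{\left(q + 16\right) - -5}{2} = -2 + \frac{\left(16 + q\right) + 5}{2} = -2 + \frac{21 + q}{2} = -2 + \left(\frac{21}{2} + \frac{q}{2}\right) = \frac{17}{2} + \frac{q}{2}$)
$I{\left(5 \right)} \left(- \frac{37}{45} + 0\right) = \left(\frac{17}{2} + \frac{1}{2} \cdot 5\right) \left(- \frac{37}{45} + 0\right) = \left(\frac{17}{2} + \frac{5}{2}\right) \left(\left(-37\right) \frac{1}{45} + 0\right) = 11 \left(- \frac{37}{45} + 0\right) = 11 \left(- \frac{37}{45}\right) = - \frac{407}{45}$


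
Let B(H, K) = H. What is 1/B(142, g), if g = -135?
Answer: 1/142 ≈ 0.0070423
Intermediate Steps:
1/B(142, g) = 1/142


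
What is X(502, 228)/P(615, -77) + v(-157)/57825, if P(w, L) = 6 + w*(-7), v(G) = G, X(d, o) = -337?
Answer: 6270694/82863225 ≈ 0.075675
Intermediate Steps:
P(w, L) = 6 - 7*w
X(502, 228)/P(615, -77) + v(-157)/57825 = -337/(6 - 7*615) - 157/57825 = -337/(6 - 4305) - 157*1/57825 = -337/(-4299) - 157/57825 = -337*(-1/4299) - 157/57825 = 337/4299 - 157/57825 = 6270694/82863225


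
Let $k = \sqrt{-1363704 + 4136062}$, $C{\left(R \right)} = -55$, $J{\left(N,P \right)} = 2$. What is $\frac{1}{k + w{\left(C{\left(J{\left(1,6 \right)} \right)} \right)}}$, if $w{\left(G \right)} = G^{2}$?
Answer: $\frac{3025}{6378267} - \frac{\sqrt{2772358}}{6378267} \approx 0.00021322$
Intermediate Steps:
$k = \sqrt{2772358} \approx 1665.0$
$\frac{1}{k + w{\left(C{\left(J{\left(1,6 \right)} \right)} \right)}} = \frac{1}{\sqrt{2772358} + \left(-55\right)^{2}} = \frac{1}{\sqrt{2772358} + 3025} = \frac{1}{3025 + \sqrt{2772358}}$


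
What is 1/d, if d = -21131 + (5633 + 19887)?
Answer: 1/4389 ≈ 0.00022784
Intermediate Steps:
d = 4389 (d = -21131 + 25520 = 4389)
1/d = 1/4389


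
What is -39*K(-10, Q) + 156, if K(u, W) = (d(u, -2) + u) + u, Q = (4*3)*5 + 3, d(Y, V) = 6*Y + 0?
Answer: 3276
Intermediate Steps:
d(Y, V) = 6*Y
Q = 63 (Q = 12*5 + 3 = 60 + 3 = 63)
K(u, W) = 8*u (K(u, W) = (6*u + u) + u = 7*u + u = 8*u)
-39*K(-10, Q) + 156 = -312*(-10) + 156 = -39*(-80) + 156 = 3120 + 156 = 3276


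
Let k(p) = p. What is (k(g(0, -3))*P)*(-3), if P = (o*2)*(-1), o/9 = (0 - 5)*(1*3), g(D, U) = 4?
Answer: -3240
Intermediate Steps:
o = -135 (o = 9*((0 - 5)*(1*3)) = 9*(-5*3) = 9*(-15) = -135)
P = 270 (P = -135*2*(-1) = -270*(-1) = 270)
(k(g(0, -3))*P)*(-3) = (4*270)*(-3) = 1080*(-3) = -3240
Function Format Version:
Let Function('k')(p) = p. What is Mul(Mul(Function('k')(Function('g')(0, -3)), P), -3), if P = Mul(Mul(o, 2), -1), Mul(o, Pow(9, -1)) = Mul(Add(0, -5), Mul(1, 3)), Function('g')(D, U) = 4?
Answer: -3240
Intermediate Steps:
o = -135 (o = Mul(9, Mul(Add(0, -5), Mul(1, 3))) = Mul(9, Mul(-5, 3)) = Mul(9, -15) = -135)
P = 270 (P = Mul(Mul(-135, 2), -1) = Mul(-270, -1) = 270)
Mul(Mul(Function('k')(Function('g')(0, -3)), P), -3) = Mul(Mul(4, 270), -3) = Mul(1080, -3) = -3240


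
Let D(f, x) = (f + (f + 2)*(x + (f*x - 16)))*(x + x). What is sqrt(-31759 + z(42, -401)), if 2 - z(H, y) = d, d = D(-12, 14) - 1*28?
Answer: 3*I*sqrt(8777) ≈ 281.06*I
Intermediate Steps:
D(f, x) = 2*x*(f + (2 + f)*(-16 + x + f*x)) (D(f, x) = (f + (2 + f)*(x + (-16 + f*x)))*(2*x) = (f + (2 + f)*(-16 + x + f*x))*(2*x) = 2*x*(f + (2 + f)*(-16 + x + f*x)))
d = 47236 (d = 2*14*(-32 - 15*(-12) + 2*14 + 14*(-12)**2 + 3*(-12)*14) - 1*28 = 2*14*(-32 + 180 + 28 + 14*144 - 504) - 28 = 2*14*(-32 + 180 + 28 + 2016 - 504) - 28 = 2*14*1688 - 28 = 47264 - 28 = 47236)
z(H, y) = -47234 (z(H, y) = 2 - 1*47236 = 2 - 47236 = -47234)
sqrt(-31759 + z(42, -401)) = sqrt(-31759 - 47234) = sqrt(-78993) = 3*I*sqrt(8777)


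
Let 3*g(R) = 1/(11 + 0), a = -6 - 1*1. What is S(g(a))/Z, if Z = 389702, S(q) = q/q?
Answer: 1/389702 ≈ 2.5661e-6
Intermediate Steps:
a = -7 (a = -6 - 1 = -7)
g(R) = 1/33 (g(R) = 1/(3*(11 + 0)) = (1/3)/11 = (1/3)*(1/11) = 1/33)
S(q) = 1
S(g(a))/Z = 1/389702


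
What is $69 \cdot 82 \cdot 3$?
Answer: $16974$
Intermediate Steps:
$69 \cdot 82 \cdot 3 = 5658 \cdot 3 = 16974$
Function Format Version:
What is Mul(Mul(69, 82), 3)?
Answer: 16974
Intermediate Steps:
Mul(Mul(69, 82), 3) = Mul(5658, 3) = 16974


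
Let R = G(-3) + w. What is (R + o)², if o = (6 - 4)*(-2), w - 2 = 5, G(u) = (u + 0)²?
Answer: 144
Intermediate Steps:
G(u) = u²
w = 7 (w = 2 + 5 = 7)
o = -4 (o = 2*(-2) = -4)
R = 16 (R = (-3)² + 7 = 9 + 7 = 16)
(R + o)² = (16 - 4)² = 12² = 144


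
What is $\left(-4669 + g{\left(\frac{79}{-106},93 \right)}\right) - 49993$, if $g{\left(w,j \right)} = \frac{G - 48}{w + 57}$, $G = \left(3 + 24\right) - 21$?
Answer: $- \frac{325953958}{5963} \approx -54663.0$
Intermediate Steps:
$G = 6$ ($G = 27 - 21 = 6$)
$g{\left(w,j \right)} = - \frac{42}{57 + w}$ ($g{\left(w,j \right)} = \frac{6 - 48}{w + 57} = - \frac{42}{57 + w}$)
$\left(-4669 + g{\left(\frac{79}{-106},93 \right)}\right) - 49993 = \left(-4669 - \frac{42}{57 + \frac{79}{-106}}\right) - 49993 = \left(-4669 - \frac{42}{57 + 79 \left(- \frac{1}{106}\right)}\right) - 49993 = \left(-4669 - \frac{42}{57 - \frac{79}{106}}\right) - 49993 = \left(-4669 - \frac{42}{\frac{5963}{106}}\right) - 49993 = \left(-4669 - \frac{4452}{5963}\right) - 49993 = - \frac{27845699}{5963} - 49993 = - \frac{325953958}{5963}$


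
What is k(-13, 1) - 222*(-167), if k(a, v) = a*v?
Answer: 37061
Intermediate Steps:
k(-13, 1) - 222*(-167) = -13*1 - 222*(-167) = -13 + 37074 = 37061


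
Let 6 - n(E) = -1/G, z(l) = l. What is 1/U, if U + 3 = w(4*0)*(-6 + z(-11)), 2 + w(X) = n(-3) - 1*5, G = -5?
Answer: 5/87 ≈ 0.057471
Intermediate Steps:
n(E) = 29/5 (n(E) = 6 - (-1)/(-5) = 6 - (-1)*(-1)/5 = 6 - 1*1/5 = 6 - 1/5 = 29/5)
w(X) = -6/5 (w(X) = -2 + (29/5 - 1*5) = -2 + (29/5 - 5) = -2 + 4/5 = -6/5)
U = 87/5 (U = -3 - 6*(-6 - 11)/5 = -3 - 6/5*(-17) = -3 + 102/5 = 87/5 ≈ 17.400)
1/U = 1/(87/5) = 5/87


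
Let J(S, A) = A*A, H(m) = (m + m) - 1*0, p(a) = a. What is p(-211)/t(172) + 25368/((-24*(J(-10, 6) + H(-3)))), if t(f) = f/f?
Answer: -7387/30 ≈ -246.23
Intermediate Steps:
H(m) = 2*m (H(m) = 2*m + 0 = 2*m)
J(S, A) = A²
t(f) = 1
p(-211)/t(172) + 25368/((-24*(J(-10, 6) + H(-3)))) = -211/1 + 25368/((-24*(6² + 2*(-3)))) = -211*1 + 25368/((-24*(36 - 6))) = -211 + 25368/((-24*30)) = -211 + 25368/(-720) = -211 + 25368*(-1/720) = -211 - 1057/30 = -7387/30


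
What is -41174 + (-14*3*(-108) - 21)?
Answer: -36659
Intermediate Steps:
-41174 + (-14*3*(-108) - 21) = -41174 + (-42*(-108) - 21) = -41174 + (4536 - 21) = -41174 + 4515 = -36659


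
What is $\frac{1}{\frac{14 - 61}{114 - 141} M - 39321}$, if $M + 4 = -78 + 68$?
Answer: $- \frac{27}{1062325} \approx -2.5416 \cdot 10^{-5}$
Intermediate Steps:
$M = -14$ ($M = -4 + \left(-78 + 68\right) = -4 - 10 = -14$)
$\frac{1}{\frac{14 - 61}{114 - 141} M - 39321} = \frac{1}{\frac{14 - 61}{114 - 141} \left(-14\right) - 39321} = \frac{1}{- \frac{47}{-27} \left(-14\right) - 39321} = \frac{1}{\left(-47\right) \left(- \frac{1}{27}\right) \left(-14\right) - 39321} = \frac{1}{\frac{47}{27} \left(-14\right) - 39321} = \frac{1}{- \frac{658}{27} - 39321} = \frac{1}{- \frac{1062325}{27}} = - \frac{27}{1062325}$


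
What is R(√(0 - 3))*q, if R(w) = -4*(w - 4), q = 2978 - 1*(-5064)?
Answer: 128672 - 32168*I*√3 ≈ 1.2867e+5 - 55717.0*I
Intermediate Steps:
q = 8042 (q = 2978 + 5064 = 8042)
R(w) = 16 - 4*w (R(w) = -4*(-4 + w) = 16 - 4*w)
R(√(0 - 3))*q = (16 - 4*√(0 - 3))*8042 = (16 - 4*I*√3)*8042 = 128672 - 32168*I*√3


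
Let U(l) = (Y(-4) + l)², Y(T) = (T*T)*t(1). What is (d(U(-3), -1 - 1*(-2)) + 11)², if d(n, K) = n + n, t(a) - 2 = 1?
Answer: 16491721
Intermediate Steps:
t(a) = 3 (t(a) = 2 + 1 = 3)
Y(T) = 3*T² (Y(T) = (T*T)*3 = T²*3 = 3*T²)
U(l) = (48 + l)² (U(l) = (3*(-4)² + l)² = (3*16 + l)² = (48 + l)²)
d(n, K) = 2*n
(d(U(-3), -1 - 1*(-2)) + 11)² = (2*(48 - 3)² + 11)² = (2*45² + 11)² = (2*2025 + 11)² = (4050 + 11)² = 4061² = 16491721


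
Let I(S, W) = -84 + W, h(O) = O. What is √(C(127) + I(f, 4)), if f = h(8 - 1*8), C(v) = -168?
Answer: 2*I*√62 ≈ 15.748*I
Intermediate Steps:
f = 0 (f = 8 - 1*8 = 8 - 8 = 0)
√(C(127) + I(f, 4)) = √(-168 + (-84 + 4)) = √(-168 - 80) = √(-248) = 2*I*√62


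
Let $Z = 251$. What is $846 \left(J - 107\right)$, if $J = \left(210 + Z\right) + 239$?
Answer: $501678$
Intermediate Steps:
$J = 700$ ($J = \left(210 + 251\right) + 239 = 461 + 239 = 700$)
$846 \left(J - 107\right) = 846 \left(700 - 107\right) = 846 \cdot 593 = 501678$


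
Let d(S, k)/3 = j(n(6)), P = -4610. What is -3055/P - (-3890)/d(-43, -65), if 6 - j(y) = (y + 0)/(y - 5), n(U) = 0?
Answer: 1798789/8298 ≈ 216.77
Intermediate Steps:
j(y) = 6 - y/(-5 + y) (j(y) = 6 - (y + 0)/(y - 5) = 6 - y/(-5 + y))
d(S, k) = 18 (d(S, k) = 3*(5*(-6 + 0)/(-5 + 0)) = 3*(5*(-6)/(-5)) = 3*(5*(-⅕)*(-6)) = 3*6 = 18)
-3055/P - (-3890)/d(-43, -65) = -3055/(-4610) - (-3890)/18 = -3055*(-1/4610) - (-3890)/18 = 611/922 - 1*(-1945/9) = 611/922 + 1945/9 = 1798789/8298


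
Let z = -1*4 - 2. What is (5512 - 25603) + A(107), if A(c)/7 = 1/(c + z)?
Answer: -2029184/101 ≈ -20091.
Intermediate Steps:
z = -6 (z = -4 - 2 = -6)
A(c) = 7/(-6 + c) (A(c) = 7/(c - 6) = 7/(-6 + c))
(5512 - 25603) + A(107) = (5512 - 25603) + 7/(-6 + 107) = -20091 + 7/101 = -2029184/101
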